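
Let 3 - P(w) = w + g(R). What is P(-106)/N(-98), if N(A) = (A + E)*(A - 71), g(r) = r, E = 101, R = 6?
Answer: -103/507 ≈ -0.20316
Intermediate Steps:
P(w) = -3 - w (P(w) = 3 - (w + 6) = 3 - (6 + w) = 3 + (-6 - w) = -3 - w)
N(A) = (-71 + A)*(101 + A) (N(A) = (A + 101)*(A - 71) = (101 + A)*(-71 + A) = (-71 + A)*(101 + A))
P(-106)/N(-98) = (-3 - 1*(-106))/(-7171 + (-98)² + 30*(-98)) = (-3 + 106)/(-7171 + 9604 - 2940) = 103/(-507) = 103*(-1/507) = -103/507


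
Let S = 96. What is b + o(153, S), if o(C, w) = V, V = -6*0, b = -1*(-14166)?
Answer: 14166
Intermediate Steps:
b = 14166
V = 0
o(C, w) = 0
b + o(153, S) = 14166 + 0 = 14166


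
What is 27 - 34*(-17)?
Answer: 605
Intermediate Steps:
27 - 34*(-17) = 27 + 578 = 605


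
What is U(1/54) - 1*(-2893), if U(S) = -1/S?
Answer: 2839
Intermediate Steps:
U(1/54) - 1*(-2893) = -1/(1/54) - 1*(-2893) = -1/1/54 + 2893 = -1*54 + 2893 = -54 + 2893 = 2839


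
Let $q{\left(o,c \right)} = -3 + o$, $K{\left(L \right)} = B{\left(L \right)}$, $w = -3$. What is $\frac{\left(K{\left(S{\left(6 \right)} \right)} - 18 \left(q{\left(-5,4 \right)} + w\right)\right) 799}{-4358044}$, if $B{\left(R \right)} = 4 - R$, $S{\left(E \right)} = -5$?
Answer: $- \frac{165393}{4358044} \approx -0.037951$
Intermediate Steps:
$K{\left(L \right)} = 4 - L$
$\frac{\left(K{\left(S{\left(6 \right)} \right)} - 18 \left(q{\left(-5,4 \right)} + w\right)\right) 799}{-4358044} = \frac{\left(\left(4 - -5\right) - 18 \left(\left(-3 - 5\right) - 3\right)\right) 799}{-4358044} = \left(\left(4 + 5\right) - 18 \left(-8 - 3\right)\right) 799 \left(- \frac{1}{4358044}\right) = \left(9 - -198\right) 799 \left(- \frac{1}{4358044}\right) = \left(9 + 198\right) 799 \left(- \frac{1}{4358044}\right) = 207 \cdot 799 \left(- \frac{1}{4358044}\right) = 165393 \left(- \frac{1}{4358044}\right) = - \frac{165393}{4358044}$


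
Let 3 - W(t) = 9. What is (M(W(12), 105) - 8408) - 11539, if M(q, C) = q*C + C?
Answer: -20472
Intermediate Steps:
W(t) = -6 (W(t) = 3 - 1*9 = 3 - 9 = -6)
M(q, C) = C + C*q (M(q, C) = C*q + C = C + C*q)
(M(W(12), 105) - 8408) - 11539 = (105*(1 - 6) - 8408) - 11539 = (105*(-5) - 8408) - 11539 = (-525 - 8408) - 11539 = -8933 - 11539 = -20472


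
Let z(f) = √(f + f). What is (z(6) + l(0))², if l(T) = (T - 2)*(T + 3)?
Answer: 48 - 24*√3 ≈ 6.4308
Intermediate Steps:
z(f) = √2*√f (z(f) = √(2*f) = √2*√f)
l(T) = (-2 + T)*(3 + T)
(z(6) + l(0))² = (√2*√6 + (-6 + 0 + 0²))² = (2*√3 + (-6 + 0 + 0))² = (2*√3 - 6)² = (-6 + 2*√3)²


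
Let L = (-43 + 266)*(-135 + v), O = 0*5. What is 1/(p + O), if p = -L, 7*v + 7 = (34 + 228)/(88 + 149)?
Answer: 1659/50255726 ≈ 3.3011e-5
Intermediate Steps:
v = -1397/1659 (v = -1 + ((34 + 228)/(88 + 149))/7 = -1 + (262/237)/7 = -1 + (262*(1/237))/7 = -1 + (1/7)*(262/237) = -1 + 262/1659 = -1397/1659 ≈ -0.84207)
O = 0
L = -50255726/1659 (L = (-43 + 266)*(-135 - 1397/1659) = 223*(-225362/1659) = -50255726/1659 ≈ -30293.)
p = 50255726/1659 (p = -1*(-50255726/1659) = 50255726/1659 ≈ 30293.)
1/(p + O) = 1/(50255726/1659 + 0) = 1/(50255726/1659) = 1659/50255726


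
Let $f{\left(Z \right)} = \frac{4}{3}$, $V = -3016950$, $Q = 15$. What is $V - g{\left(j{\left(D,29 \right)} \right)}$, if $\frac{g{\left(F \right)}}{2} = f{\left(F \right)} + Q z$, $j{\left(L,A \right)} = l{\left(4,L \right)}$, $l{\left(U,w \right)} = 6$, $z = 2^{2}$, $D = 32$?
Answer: $- \frac{9051218}{3} \approx -3.0171 \cdot 10^{6}$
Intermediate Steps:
$z = 4$
$f{\left(Z \right)} = \frac{4}{3}$ ($f{\left(Z \right)} = 4 \cdot \frac{1}{3} = \frac{4}{3}$)
$j{\left(L,A \right)} = 6$
$g{\left(F \right)} = \frac{368}{3}$ ($g{\left(F \right)} = 2 \left(\frac{4}{3} + 15 \cdot 4\right) = 2 \left(\frac{4}{3} + 60\right) = 2 \cdot \frac{184}{3} = \frac{368}{3}$)
$V - g{\left(j{\left(D,29 \right)} \right)} = -3016950 - \frac{368}{3} = - \frac{9051218}{3}$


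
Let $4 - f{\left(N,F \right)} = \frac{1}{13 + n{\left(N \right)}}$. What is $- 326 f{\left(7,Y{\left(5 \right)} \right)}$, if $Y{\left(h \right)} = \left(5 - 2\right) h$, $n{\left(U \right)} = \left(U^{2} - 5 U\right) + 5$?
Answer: $- \frac{20701}{16} \approx -1293.8$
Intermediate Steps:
$n{\left(U \right)} = 5 + U^{2} - 5 U$
$Y{\left(h \right)} = 3 h$ ($Y{\left(h \right)} = \left(5 - 2\right) h = 3 h$)
$f{\left(N,F \right)} = 4 - \frac{1}{18 + N^{2} - 5 N}$ ($f{\left(N,F \right)} = 4 - \frac{1}{13 + \left(5 + N^{2} - 5 N\right)} = 4 - \frac{1}{18 + N^{2} - 5 N}$)
$- 326 f{\left(7,Y{\left(5 \right)} \right)} = - 326 \frac{71 - 140 + 4 \cdot 7^{2}}{18 + 7^{2} - 35} = - 326 \frac{71 - 140 + 4 \cdot 49}{18 + 49 - 35} = - 326 \frac{71 - 140 + 196}{32} = - 326 \cdot \frac{1}{32} \cdot 127 = \left(-326\right) \frac{127}{32} = - \frac{20701}{16}$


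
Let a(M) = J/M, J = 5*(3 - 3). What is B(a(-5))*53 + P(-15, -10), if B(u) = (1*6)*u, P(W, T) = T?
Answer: -10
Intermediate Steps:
J = 0 (J = 5*0 = 0)
a(M) = 0 (a(M) = 0/M = 0)
B(u) = 6*u
B(a(-5))*53 + P(-15, -10) = (6*0)*53 - 10 = 0*53 - 10 = 0 - 10 = -10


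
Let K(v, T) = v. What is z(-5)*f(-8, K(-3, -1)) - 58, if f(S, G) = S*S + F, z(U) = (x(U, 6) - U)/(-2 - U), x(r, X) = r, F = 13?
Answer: -58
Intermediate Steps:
z(U) = 0 (z(U) = (U - U)/(-2 - U) = 0/(-2 - U) = 0)
f(S, G) = 13 + S² (f(S, G) = S*S + 13 = S² + 13 = 13 + S²)
z(-5)*f(-8, K(-3, -1)) - 58 = 0*(13 + (-8)²) - 58 = 0*(13 + 64) - 58 = 0*77 - 58 = 0 - 58 = -58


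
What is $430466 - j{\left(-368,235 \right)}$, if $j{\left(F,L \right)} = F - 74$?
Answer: $430908$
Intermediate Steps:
$j{\left(F,L \right)} = -74 + F$ ($j{\left(F,L \right)} = F - 74 = -74 + F$)
$430466 - j{\left(-368,235 \right)} = 430466 - \left(-74 - 368\right) = 430466 - -442 = 430466 + 442 = 430908$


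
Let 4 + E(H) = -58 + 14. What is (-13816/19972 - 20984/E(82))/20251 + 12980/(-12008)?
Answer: -482355236095/455312933229 ≈ -1.0594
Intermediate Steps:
E(H) = -48 (E(H) = -4 + (-58 + 14) = -4 - 44 = -48)
(-13816/19972 - 20984/E(82))/20251 + 12980/(-12008) = (-13816/19972 - 20984/(-48))/20251 + 12980/(-12008) = (-13816*1/19972 - 20984*(-1/48))*(1/20251) + 12980*(-1/12008) = (-3454/4993 + 2623/6)*(1/20251) - 3245/3002 = (13075915/29958)*(1/20251) - 3245/3002 = 13075915/606679458 - 3245/3002 = -482355236095/455312933229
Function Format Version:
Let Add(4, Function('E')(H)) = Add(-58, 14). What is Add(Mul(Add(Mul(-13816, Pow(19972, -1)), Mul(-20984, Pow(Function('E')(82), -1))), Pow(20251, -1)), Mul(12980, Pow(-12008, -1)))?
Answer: Rational(-482355236095, 455312933229) ≈ -1.0594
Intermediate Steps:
Function('E')(H) = -48 (Function('E')(H) = Add(-4, Add(-58, 14)) = Add(-4, -44) = -48)
Add(Mul(Add(Mul(-13816, Pow(19972, -1)), Mul(-20984, Pow(Function('E')(82), -1))), Pow(20251, -1)), Mul(12980, Pow(-12008, -1))) = Add(Mul(Add(Mul(-13816, Pow(19972, -1)), Mul(-20984, Pow(-48, -1))), Pow(20251, -1)), Mul(12980, Pow(-12008, -1))) = Add(Mul(Add(Mul(-13816, Rational(1, 19972)), Mul(-20984, Rational(-1, 48))), Rational(1, 20251)), Mul(12980, Rational(-1, 12008))) = Add(Mul(Add(Rational(-3454, 4993), Rational(2623, 6)), Rational(1, 20251)), Rational(-3245, 3002)) = Add(Mul(Rational(13075915, 29958), Rational(1, 20251)), Rational(-3245, 3002)) = Add(Rational(13075915, 606679458), Rational(-3245, 3002)) = Rational(-482355236095, 455312933229)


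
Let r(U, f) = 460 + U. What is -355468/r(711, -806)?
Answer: -355468/1171 ≈ -303.56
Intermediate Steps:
-355468/r(711, -806) = -355468/(460 + 711) = -355468/1171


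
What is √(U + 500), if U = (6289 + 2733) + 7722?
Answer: 6*√479 ≈ 131.32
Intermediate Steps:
U = 16744 (U = 9022 + 7722 = 16744)
√(U + 500) = √(16744 + 500) = √17244 = 6*√479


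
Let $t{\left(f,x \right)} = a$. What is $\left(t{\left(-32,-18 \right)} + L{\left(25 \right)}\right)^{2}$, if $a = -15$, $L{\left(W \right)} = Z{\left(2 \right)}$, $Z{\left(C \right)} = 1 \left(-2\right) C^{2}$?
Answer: $529$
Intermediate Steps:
$Z{\left(C \right)} = - 2 C^{2}$
$L{\left(W \right)} = -8$ ($L{\left(W \right)} = - 2 \cdot 2^{2} = \left(-2\right) 4 = -8$)
$t{\left(f,x \right)} = -15$
$\left(t{\left(-32,-18 \right)} + L{\left(25 \right)}\right)^{2} = \left(-15 - 8\right)^{2} = \left(-23\right)^{2} = 529$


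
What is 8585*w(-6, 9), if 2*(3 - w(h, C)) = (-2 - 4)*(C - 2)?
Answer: 206040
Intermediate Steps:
w(h, C) = -3 + 3*C (w(h, C) = 3 - (-2 - 4)*(C - 2)/2 = 3 - (-3)*(-2 + C) = 3 - (12 - 6*C)/2 = 3 + (-6 + 3*C) = -3 + 3*C)
8585*w(-6, 9) = 8585*(-3 + 3*9) = 8585*(-3 + 27) = 8585*24 = 206040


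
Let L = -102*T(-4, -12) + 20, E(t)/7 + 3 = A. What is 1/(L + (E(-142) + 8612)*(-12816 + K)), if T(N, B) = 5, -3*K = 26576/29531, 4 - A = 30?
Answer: -29531/3182637272782 ≈ -9.2788e-9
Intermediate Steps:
A = -26 (A = 4 - 1*30 = 4 - 30 = -26)
E(t) = -203 (E(t) = -21 + 7*(-26) = -21 - 182 = -203)
K = -26576/88593 (K = -26576/(3*29531) = -1/3*26576/29531 = -26576/88593 ≈ -0.29998)
L = -490 (L = -102*5 + 20 = -510 + 20 = -490)
1/(L + (E(-142) + 8612)*(-12816 + K)) = 1/(-490 + (-203 + 8612)*(-12816 - 26576/88593)) = 1/(-490 + 8409*(-1135434464/88593)) = 1/(-490 - 3182622802592/29531) = 1/(-3182637272782/29531) = -29531/3182637272782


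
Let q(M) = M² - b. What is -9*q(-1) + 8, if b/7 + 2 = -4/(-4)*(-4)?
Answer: -379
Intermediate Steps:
b = -42 (b = -14 + 7*(-4/(-4)*(-4)) = -14 + 7*(-4*(-¼)*(-4)) = -14 + 7*(1*(-4)) = -14 + 7*(-4) = -14 - 28 = -42)
q(M) = 42 + M² (q(M) = M² - 1*(-42) = M² + 42 = 42 + M²)
-9*q(-1) + 8 = -9*(42 + (-1)²) + 8 = -9*(42 + 1) + 8 = -9*43 + 8 = -387 + 8 = -379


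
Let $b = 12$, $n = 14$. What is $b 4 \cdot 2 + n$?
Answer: $110$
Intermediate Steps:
$b 4 \cdot 2 + n = 12 \cdot 4 \cdot 2 + 14 = 48 \cdot 2 + 14 = 96 + 14 = 110$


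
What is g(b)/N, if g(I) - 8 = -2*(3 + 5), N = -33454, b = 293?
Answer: 4/16727 ≈ 0.00023913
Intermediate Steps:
g(I) = -8 (g(I) = 8 - 2*(3 + 5) = 8 - 2*8 = 8 - 16 = -8)
g(b)/N = -8/(-33454) = -8*(-1/33454) = 4/16727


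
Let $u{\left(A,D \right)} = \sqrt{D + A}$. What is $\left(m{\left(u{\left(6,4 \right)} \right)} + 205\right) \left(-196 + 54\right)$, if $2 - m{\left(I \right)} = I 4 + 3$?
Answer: $-28968 + 568 \sqrt{10} \approx -27172.0$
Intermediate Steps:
$u{\left(A,D \right)} = \sqrt{A + D}$
$m{\left(I \right)} = -1 - 4 I$ ($m{\left(I \right)} = 2 - \left(I 4 + 3\right) = 2 - \left(4 I + 3\right) = 2 - \left(3 + 4 I\right) = -1 - 4 I$)
$\left(m{\left(u{\left(6,4 \right)} \right)} + 205\right) \left(-196 + 54\right) = \left(\left(-1 - 4 \sqrt{6 + 4}\right) + 205\right) \left(-196 + 54\right) = \left(\left(-1 - 4 \sqrt{10}\right) + 205\right) \left(-142\right) = \left(204 - 4 \sqrt{10}\right) \left(-142\right) = -28968 + 568 \sqrt{10}$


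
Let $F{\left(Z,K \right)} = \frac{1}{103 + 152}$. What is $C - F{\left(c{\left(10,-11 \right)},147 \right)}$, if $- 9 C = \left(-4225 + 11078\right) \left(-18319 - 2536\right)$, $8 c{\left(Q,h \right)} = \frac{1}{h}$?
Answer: $\frac{12148141772}{765} \approx 1.588 \cdot 10^{7}$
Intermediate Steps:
$c{\left(Q,h \right)} = \frac{1}{8 h}$
$F{\left(Z,K \right)} = \frac{1}{255}$
$C = \frac{142919315}{9}$ ($C = - \frac{\left(-4225 + 11078\right) \left(-18319 - 2536\right)}{9} = - \frac{6853 \left(-20855\right)}{9} = \left(- \frac{1}{9}\right) \left(-142919315\right) = \frac{142919315}{9} \approx 1.588 \cdot 10^{7}$)
$C - F{\left(c{\left(10,-11 \right)},147 \right)} = \frac{142919315}{9} - \frac{1}{255} = \frac{12148141772}{765}$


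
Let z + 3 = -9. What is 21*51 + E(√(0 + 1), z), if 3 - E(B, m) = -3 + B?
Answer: 1076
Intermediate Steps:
z = -12 (z = -3 - 9 = -12)
E(B, m) = 6 - B (E(B, m) = 3 - (-3 + B) = 3 + (3 - B) = 6 - B)
21*51 + E(√(0 + 1), z) = 21*51 + (6 - √(0 + 1)) = 1071 + (6 - √1) = 1071 + (6 - 1*1) = 1071 + (6 - 1) = 1071 + 5 = 1076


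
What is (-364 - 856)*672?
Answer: -819840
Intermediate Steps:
(-364 - 856)*672 = -1220*672 = -819840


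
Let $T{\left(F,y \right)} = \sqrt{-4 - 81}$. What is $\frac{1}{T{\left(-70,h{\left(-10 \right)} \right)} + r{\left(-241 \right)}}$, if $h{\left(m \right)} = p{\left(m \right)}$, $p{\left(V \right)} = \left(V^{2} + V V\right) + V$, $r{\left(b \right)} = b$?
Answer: $- \frac{241}{58166} - \frac{i \sqrt{85}}{58166} \approx -0.0041433 - 0.0001585 i$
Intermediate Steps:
$p{\left(V \right)} = V + 2 V^{2}$ ($p{\left(V \right)} = \left(V^{2} + V^{2}\right) + V = 2 V^{2} + V = V + 2 V^{2}$)
$h{\left(m \right)} = m \left(1 + 2 m\right)$
$T{\left(F,y \right)} = i \sqrt{85}$ ($T{\left(F,y \right)} = \sqrt{-85} = i \sqrt{85}$)
$\frac{1}{T{\left(-70,h{\left(-10 \right)} \right)} + r{\left(-241 \right)}} = \frac{1}{i \sqrt{85} - 241} = \frac{1}{-241 + i \sqrt{85}}$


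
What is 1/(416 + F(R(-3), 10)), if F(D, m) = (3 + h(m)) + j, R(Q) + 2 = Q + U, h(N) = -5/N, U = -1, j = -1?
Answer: 2/835 ≈ 0.0023952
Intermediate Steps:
R(Q) = -3 + Q (R(Q) = -2 + (Q - 1) = -2 + (-1 + Q) = -3 + Q)
F(D, m) = 2 - 5/m (F(D, m) = (3 - 5/m) - 1 = 2 - 5/m)
1/(416 + F(R(-3), 10)) = 1/(416 + (2 - 5/10)) = 1/(416 + (2 - 5*⅒)) = 1/(416 + (2 - ½)) = 1/(416 + 3/2) = 1/(835/2) = 2/835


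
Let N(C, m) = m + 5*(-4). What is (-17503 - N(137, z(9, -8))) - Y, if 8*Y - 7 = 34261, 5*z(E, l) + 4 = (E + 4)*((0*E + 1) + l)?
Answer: -43495/2 ≈ -21748.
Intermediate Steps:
z(E, l) = -⅘ + (1 + l)*(4 + E)/5 (z(E, l) = -⅘ + ((E + 4)*((0*E + 1) + l))/5 = -⅘ + ((4 + E)*((0 + 1) + l))/5 = -⅘ + ((4 + E)*(1 + l))/5 = -⅘ + ((1 + l)*(4 + E))/5 = -⅘ + (1 + l)*(4 + E)/5)
Y = 8567/2 (Y = 7/8 + (⅛)*34261 = 7/8 + 34261/8 = 8567/2 ≈ 4283.5)
N(C, m) = -20 + m (N(C, m) = m - 20 = -20 + m)
(-17503 - N(137, z(9, -8))) - Y = (-17503 - (-20 + ((⅕)*9 + (⅘)*(-8) + (⅕)*9*(-8)))) - 1*8567/2 = (-17503 - (-20 + (9/5 - 32/5 - 72/5))) - 8567/2 = (-17503 - (-20 - 19)) - 8567/2 = (-17503 - 1*(-39)) - 8567/2 = (-17503 + 39) - 8567/2 = -17464 - 8567/2 = -43495/2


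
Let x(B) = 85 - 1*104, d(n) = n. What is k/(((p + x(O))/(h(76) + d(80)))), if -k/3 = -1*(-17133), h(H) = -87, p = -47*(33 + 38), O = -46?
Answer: -359793/3356 ≈ -107.21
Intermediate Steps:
p = -3337 (p = -47*71 = -3337)
x(B) = -19 (x(B) = 85 - 104 = -19)
k = -51399 (k = -(-3)*(-17133) = -3*17133 = -51399)
k/(((p + x(O))/(h(76) + d(80)))) = -51399*(-87 + 80)/(-3337 - 19) = -51399/((-3356/(-7))) = -51399/((-3356*(-1/7))) = -51399/3356/7 = -51399*7/3356 = -359793/3356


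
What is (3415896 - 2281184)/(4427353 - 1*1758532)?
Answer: 1134712/2668821 ≈ 0.42517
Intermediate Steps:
(3415896 - 2281184)/(4427353 - 1*1758532) = 1134712/(4427353 - 1758532) = 1134712/2668821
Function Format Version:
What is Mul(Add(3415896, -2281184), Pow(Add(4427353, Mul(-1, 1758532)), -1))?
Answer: Rational(1134712, 2668821) ≈ 0.42517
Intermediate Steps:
Mul(Add(3415896, -2281184), Pow(Add(4427353, Mul(-1, 1758532)), -1)) = Mul(1134712, Pow(Add(4427353, -1758532), -1)) = Mul(1134712, Pow(2668821, -1)) = Mul(1134712, Rational(1, 2668821)) = Rational(1134712, 2668821)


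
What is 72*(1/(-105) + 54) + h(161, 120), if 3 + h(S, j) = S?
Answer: 141586/35 ≈ 4045.3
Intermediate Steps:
h(S, j) = -3 + S
72*(1/(-105) + 54) + h(161, 120) = 72*(1/(-105) + 54) + (-3 + 161) = 72*(-1/105 + 54) + 158 = 72*(5669/105) + 158 = 136056/35 + 158 = 141586/35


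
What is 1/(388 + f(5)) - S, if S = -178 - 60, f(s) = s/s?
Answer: 92583/389 ≈ 238.00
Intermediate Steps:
f(s) = 1
S = -238
1/(388 + f(5)) - S = 1/(388 + 1) - 1*(-238) = 1/389 + 238 = 92583/389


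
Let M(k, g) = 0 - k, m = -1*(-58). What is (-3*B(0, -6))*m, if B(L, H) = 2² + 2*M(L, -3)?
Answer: -696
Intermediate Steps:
m = 58
M(k, g) = -k
B(L, H) = 4 - 2*L (B(L, H) = 2² + 2*(-L) = 4 - 2*L)
(-3*B(0, -6))*m = -3*(4 - 2*0)*58 = -3*(4 + 0)*58 = -3*4*58 = -12*58 = -696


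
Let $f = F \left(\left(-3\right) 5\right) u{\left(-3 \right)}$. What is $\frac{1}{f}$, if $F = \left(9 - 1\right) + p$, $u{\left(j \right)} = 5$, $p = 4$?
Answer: $- \frac{1}{900} \approx -0.0011111$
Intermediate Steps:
$F = 12$ ($F = \left(9 - 1\right) + 4 = 8 + 4 = 12$)
$f = -900$ ($f = 12 \left(\left(-3\right) 5\right) 5 = 12 \left(-15\right) 5 = \left(-180\right) 5 = -900$)
$\frac{1}{f} = \frac{1}{-900} = - \frac{1}{900}$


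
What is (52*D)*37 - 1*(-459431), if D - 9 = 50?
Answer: 572947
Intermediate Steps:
D = 59 (D = 9 + 50 = 59)
(52*D)*37 - 1*(-459431) = (52*59)*37 - 1*(-459431) = 3068*37 + 459431 = 113516 + 459431 = 572947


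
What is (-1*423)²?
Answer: 178929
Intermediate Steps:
(-1*423)² = (-423)² = 178929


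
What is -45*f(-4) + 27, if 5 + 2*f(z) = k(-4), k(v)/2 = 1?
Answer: 189/2 ≈ 94.500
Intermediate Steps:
k(v) = 2 (k(v) = 2*1 = 2)
f(z) = -3/2 (f(z) = -5/2 + (½)*2 = -5/2 + 1 = -3/2)
-45*f(-4) + 27 = -45*(-3/2) + 27 = 135/2 + 27 = 189/2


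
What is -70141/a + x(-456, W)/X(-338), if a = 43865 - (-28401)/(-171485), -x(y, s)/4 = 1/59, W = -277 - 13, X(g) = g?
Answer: -119917433775587/75003468567404 ≈ -1.5988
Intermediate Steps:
W = -290
x(y, s) = -4/59
a = 7522161124/171485 (a = 43865 - (-28401)*(-1)/171485 = 43865 - 1*28401/171485 = 43865 - 28401/171485 = 7522161124/171485 ≈ 43865.)
-70141/a + x(-456, W)/X(-338) = -70141/7522161124/171485 - 4/59/(-338) = -70141*171485/7522161124 - 4/59*(-1/338) = -12028129385/7522161124 + 2/9971 = -119917433775587/75003468567404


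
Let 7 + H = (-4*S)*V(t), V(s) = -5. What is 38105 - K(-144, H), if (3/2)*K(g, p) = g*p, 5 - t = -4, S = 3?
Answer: 43193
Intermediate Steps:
t = 9 (t = 5 - 1*(-4) = 5 + 4 = 9)
H = 53 (H = -7 - 4*3*(-5) = -7 - 12*(-5) = -7 + 60 = 53)
K(g, p) = 2*g*p/3 (K(g, p) = 2*(g*p)/3 = 2*g*p/3)
38105 - K(-144, H) = 38105 - 2*(-144)*53/3 = 38105 - 1*(-5088) = 38105 + 5088 = 43193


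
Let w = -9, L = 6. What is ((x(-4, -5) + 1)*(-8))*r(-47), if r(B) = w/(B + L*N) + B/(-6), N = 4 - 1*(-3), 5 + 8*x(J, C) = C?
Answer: 289/15 ≈ 19.267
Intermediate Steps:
x(J, C) = -5/8 + C/8
N = 7 (N = 4 + 3 = 7)
r(B) = -9/(42 + B) - B/6 (r(B) = -9/(B + 6*7) + B/(-6) = -9/(B + 42) + B*(-1/6) = -9/(42 + B) - B/6)
((x(-4, -5) + 1)*(-8))*r(-47) = (((-5/8 + (1/8)*(-5)) + 1)*(-8))*((-54 - 1*(-47)**2 - 42*(-47))/(6*(42 - 47))) = (((-5/8 - 5/8) + 1)*(-8))*((1/6)*(-54 - 1*2209 + 1974)/(-5)) = ((-5/4 + 1)*(-8))*((1/6)*(-1/5)*(-54 - 2209 + 1974)) = (-1/4*(-8))*((1/6)*(-1/5)*(-289)) = 2*(289/30) = 289/15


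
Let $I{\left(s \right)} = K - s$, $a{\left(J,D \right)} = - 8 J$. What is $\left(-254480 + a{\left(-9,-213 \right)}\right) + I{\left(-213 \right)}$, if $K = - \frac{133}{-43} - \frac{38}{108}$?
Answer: $- \frac{590234425}{2322} \approx -2.5419 \cdot 10^{5}$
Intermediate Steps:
$K = \frac{6365}{2322}$ ($K = \left(-133\right) \left(- \frac{1}{43}\right) - \frac{19}{54} = \frac{133}{43} - \frac{19}{54} = \frac{6365}{2322} \approx 2.7412$)
$I{\left(s \right)} = \frac{6365}{2322} - s$
$\left(-254480 + a{\left(-9,-213 \right)}\right) + I{\left(-213 \right)} = \left(-254480 - -72\right) + \left(\frac{6365}{2322} - -213\right) = \left(-254480 + 72\right) + \left(\frac{6365}{2322} + 213\right) = -254408 + \frac{500951}{2322} = - \frac{590234425}{2322}$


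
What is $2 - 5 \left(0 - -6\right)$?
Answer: $-28$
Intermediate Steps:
$2 - 5 \left(0 - -6\right) = 2 - 5 \left(0 + 6\right) = 2 - 30 = -28$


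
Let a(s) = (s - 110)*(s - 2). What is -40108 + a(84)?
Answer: -42240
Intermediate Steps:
a(s) = (-110 + s)*(-2 + s)
-40108 + a(84) = -40108 + (220 + 84² - 112*84) = -40108 + (220 + 7056 - 9408) = -40108 - 2132 = -42240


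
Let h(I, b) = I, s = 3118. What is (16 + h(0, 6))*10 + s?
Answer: 3278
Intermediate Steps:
(16 + h(0, 6))*10 + s = (16 + 0)*10 + 3118 = 16*10 + 3118 = 160 + 3118 = 3278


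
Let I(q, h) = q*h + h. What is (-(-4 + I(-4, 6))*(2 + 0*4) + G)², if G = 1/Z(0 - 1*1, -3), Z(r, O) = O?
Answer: 17161/9 ≈ 1906.8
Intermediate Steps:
I(q, h) = h + h*q (I(q, h) = h*q + h = h + h*q)
G = -⅓ (G = 1/(-3) = -⅓ ≈ -0.33333)
(-(-4 + I(-4, 6))*(2 + 0*4) + G)² = (-(-4 + 6*(1 - 4))*(2 + 0*4) - ⅓)² = (-(-4 + 6*(-3))*(2 + 0) - ⅓)² = (-(-4 - 18)*2 - ⅓)² = (-(-22)*2 - ⅓)² = (-1*(-44) - ⅓)² = (44 - ⅓)² = (131/3)² = 17161/9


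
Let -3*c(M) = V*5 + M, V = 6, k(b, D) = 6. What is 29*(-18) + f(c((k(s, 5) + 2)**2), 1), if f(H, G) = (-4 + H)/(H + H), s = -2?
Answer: -49015/94 ≈ -521.44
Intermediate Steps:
c(M) = -10 - M/3 (c(M) = -(6*5 + M)/3 = -(30 + M)/3 = -10 - M/3)
f(H, G) = (-4 + H)/(2*H) (f(H, G) = (-4 + H)/((2*H)) = (-4 + H)*(1/(2*H)) = (-4 + H)/(2*H))
29*(-18) + f(c((k(s, 5) + 2)**2), 1) = 29*(-18) + (-4 + (-10 - (6 + 2)**2/3))/(2*(-10 - (6 + 2)**2/3)) = -522 + (-4 + (-10 - 1/3*8**2))/(2*(-10 - 1/3*8**2)) = -522 + (-4 + (-10 - 1/3*64))/(2*(-10 - 1/3*64)) = -522 + (-4 + (-10 - 64/3))/(2*(-10 - 64/3)) = -522 + (-4 - 94/3)/(2*(-94/3)) = -522 + (1/2)*(-3/94)*(-106/3) = -522 + 53/94 = -49015/94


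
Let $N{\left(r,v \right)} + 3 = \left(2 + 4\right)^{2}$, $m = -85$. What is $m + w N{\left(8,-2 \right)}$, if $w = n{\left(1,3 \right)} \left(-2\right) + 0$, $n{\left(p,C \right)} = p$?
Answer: $-151$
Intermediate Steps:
$w = -2$ ($w = 1 \left(-2\right) + 0 = -2 + 0 = -2$)
$N{\left(r,v \right)} = 33$ ($N{\left(r,v \right)} = -3 + \left(2 + 4\right)^{2} = -3 + 6^{2} = -3 + 36 = 33$)
$m + w N{\left(8,-2 \right)} = -85 - 66 = -151$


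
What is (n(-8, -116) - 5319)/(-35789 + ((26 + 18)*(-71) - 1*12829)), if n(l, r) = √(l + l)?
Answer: 5319/51742 - 2*I/25871 ≈ 0.1028 - 7.7307e-5*I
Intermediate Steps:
n(l, r) = √2*√l (n(l, r) = √(2*l) = √2*√l)
(n(-8, -116) - 5319)/(-35789 + ((26 + 18)*(-71) - 1*12829)) = (√2*√(-8) - 5319)/(-35789 + ((26 + 18)*(-71) - 1*12829)) = (√2*(2*I*√2) - 5319)/(-35789 + (44*(-71) - 12829)) = (4*I - 5319)/(-35789 + (-3124 - 12829)) = (-5319 + 4*I)/(-35789 - 15953) = (-5319 + 4*I)/(-51742) = (-5319 + 4*I)*(-1/51742) = 5319/51742 - 2*I/25871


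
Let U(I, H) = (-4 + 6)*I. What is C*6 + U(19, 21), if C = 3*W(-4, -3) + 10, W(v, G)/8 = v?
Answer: -478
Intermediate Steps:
W(v, G) = 8*v
U(I, H) = 2*I
C = -86 (C = 3*(8*(-4)) + 10 = 3*(-32) + 10 = -96 + 10 = -86)
C*6 + U(19, 21) = -86*6 + 2*19 = -516 + 38 = -478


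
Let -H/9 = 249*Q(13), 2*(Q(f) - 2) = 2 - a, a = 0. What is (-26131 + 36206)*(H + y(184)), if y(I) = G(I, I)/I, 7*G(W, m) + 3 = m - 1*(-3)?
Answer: -474129500/7 ≈ -6.7733e+7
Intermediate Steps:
G(W, m) = m/7 (G(W, m) = -3/7 + (m - 1*(-3))/7 = -3/7 + (m + 3)/7 = -3/7 + (3 + m)/7 = -3/7 + (3/7 + m/7) = m/7)
Q(f) = 3 (Q(f) = 2 + (2 - 1*0)/2 = 2 + (2 + 0)/2 = 2 + (½)*2 = 2 + 1 = 3)
H = -6723 (H = -2241*3 = -9*747 = -6723)
y(I) = ⅐ (y(I) = (I/7)/I = ⅐)
(-26131 + 36206)*(H + y(184)) = (-26131 + 36206)*(-6723 + ⅐) = 10075*(-47060/7) = -474129500/7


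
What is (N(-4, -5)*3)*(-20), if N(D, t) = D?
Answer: 240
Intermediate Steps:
(N(-4, -5)*3)*(-20) = -4*3*(-20) = -12*(-20) = 240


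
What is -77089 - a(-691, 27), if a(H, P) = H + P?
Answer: -76425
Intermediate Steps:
-77089 - a(-691, 27) = -77089 - (-691 + 27) = -77089 - 1*(-664) = -77089 + 664 = -76425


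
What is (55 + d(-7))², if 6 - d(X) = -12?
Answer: 5329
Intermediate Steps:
d(X) = 18 (d(X) = 6 - 1*(-12) = 6 + 12 = 18)
(55 + d(-7))² = (55 + 18)² = 73² = 5329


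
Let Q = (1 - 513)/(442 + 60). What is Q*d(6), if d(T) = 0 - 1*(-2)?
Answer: -512/251 ≈ -2.0398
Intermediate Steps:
d(T) = 2 (d(T) = 0 + 2 = 2)
Q = -256/251 (Q = -512/502 = -512*1/502 = -256/251 ≈ -1.0199)
Q*d(6) = -256/251*2 = -512/251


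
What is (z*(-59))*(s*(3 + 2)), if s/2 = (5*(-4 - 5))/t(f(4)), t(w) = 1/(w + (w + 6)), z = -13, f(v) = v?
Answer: -4832100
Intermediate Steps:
t(w) = 1/(6 + 2*w) (t(w) = 1/(w + (6 + w)) = 1/(6 + 2*w))
s = -1260 (s = 2*((5*(-4 - 5))/((1/(2*(3 + 4))))) = 2*((5*(-9))/(((½)/7))) = 2*(-45/((½)*(⅐))) = 2*(-45/1/14) = 2*(-45*14) = 2*(-630) = -1260)
(z*(-59))*(s*(3 + 2)) = (-13*(-59))*(-1260*(3 + 2)) = 767*(-1260*5) = 767*(-6300) = -4832100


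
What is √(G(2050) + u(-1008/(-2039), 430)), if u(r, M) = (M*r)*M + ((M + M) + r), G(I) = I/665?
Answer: √6785810463230638/271187 ≈ 303.76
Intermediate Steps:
G(I) = I/665 (G(I) = I*(1/665) = I/665)
u(r, M) = r + 2*M + r*M² (u(r, M) = r*M² + (2*M + r) = r*M² + (r + 2*M) = r + 2*M + r*M²)
√(G(2050) + u(-1008/(-2039), 430)) = √((1/665)*2050 + (-1008/(-2039) + 2*430 - 1008/(-2039)*430²)) = √(410/133 + (-1008*(-1/2039) + 860 - 1008*(-1/2039)*184900)) = √(410/133 + (1008/2039 + 860 + (1008/2039)*184900)) = √(410/133 + (1008/2039 + 860 + 186379200/2039)) = √(410/133 + 188133748/2039) = √(25022624474/271187) = √6785810463230638/271187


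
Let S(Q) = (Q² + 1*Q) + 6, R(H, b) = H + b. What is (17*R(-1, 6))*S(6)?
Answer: 4080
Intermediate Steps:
S(Q) = 6 + Q + Q² (S(Q) = (Q² + Q) + 6 = (Q + Q²) + 6 = 6 + Q + Q²)
(17*R(-1, 6))*S(6) = (17*(-1 + 6))*(6 + 6 + 6²) = (17*5)*(6 + 6 + 36) = 85*48 = 4080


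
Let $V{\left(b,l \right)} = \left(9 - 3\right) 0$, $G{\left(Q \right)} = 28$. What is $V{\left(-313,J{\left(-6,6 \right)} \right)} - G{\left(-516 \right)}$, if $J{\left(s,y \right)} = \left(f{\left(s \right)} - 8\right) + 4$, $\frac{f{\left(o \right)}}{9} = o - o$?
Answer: $-28$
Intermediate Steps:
$f{\left(o \right)} = 0$ ($f{\left(o \right)} = 9 \left(o - o\right) = 9 \cdot 0 = 0$)
$J{\left(s,y \right)} = -4$ ($J{\left(s,y \right)} = \left(0 - 8\right) + 4 = -8 + 4 = -4$)
$V{\left(b,l \right)} = 0$ ($V{\left(b,l \right)} = 6 \cdot 0 = 0$)
$V{\left(-313,J{\left(-6,6 \right)} \right)} - G{\left(-516 \right)} = 0 - 28 = -28$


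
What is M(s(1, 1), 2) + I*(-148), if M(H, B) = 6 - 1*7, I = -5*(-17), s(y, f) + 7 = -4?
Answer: -12581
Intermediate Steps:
s(y, f) = -11 (s(y, f) = -7 - 4 = -11)
I = 85
M(H, B) = -1 (M(H, B) = 6 - 7 = -1)
M(s(1, 1), 2) + I*(-148) = -1 + 85*(-148) = -1 - 12580 = -12581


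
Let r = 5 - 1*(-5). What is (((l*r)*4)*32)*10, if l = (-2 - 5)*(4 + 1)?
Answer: -448000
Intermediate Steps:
r = 10 (r = 5 + 5 = 10)
l = -35 (l = -7*5 = -35)
(((l*r)*4)*32)*10 = ((-35*10*4)*32)*10 = (-350*4*32)*10 = -1400*32*10 = -44800*10 = -448000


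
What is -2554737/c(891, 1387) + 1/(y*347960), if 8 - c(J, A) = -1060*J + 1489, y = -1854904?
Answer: -1648910022652037059/608629195196807360 ≈ -2.7092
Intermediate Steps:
c(J, A) = -1481 + 1060*J (c(J, A) = 8 - (-1060*J + 1489) = 8 - (1489 - 1060*J) = 8 + (-1489 + 1060*J) = -1481 + 1060*J)
-2554737/c(891, 1387) + 1/(y*347960) = -2554737/(-1481 + 1060*891) + 1/(-1854904*347960) = -2554737/(-1481 + 944460) - 1/1854904*1/347960 = -2554737/942979 - 1/645432395840 = -1648910022652037059/608629195196807360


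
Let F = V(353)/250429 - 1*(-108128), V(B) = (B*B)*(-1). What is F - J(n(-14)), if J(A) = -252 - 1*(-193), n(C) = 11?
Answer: 27093037614/250429 ≈ 1.0819e+5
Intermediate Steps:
V(B) = -B**2 (V(B) = B**2*(-1) = -B**2)
J(A) = -59 (J(A) = -252 + 193 = -59)
F = 27078262303/250429 (F = -1*353**2/250429 - 1*(-108128) = -1*124609*(1/250429) + 108128 = -124609*1/250429 + 108128 = -124609/250429 + 108128 = 27078262303/250429 ≈ 1.0813e+5)
F - J(n(-14)) = 27078262303/250429 - 1*(-59) = 27078262303/250429 + 59 = 27093037614/250429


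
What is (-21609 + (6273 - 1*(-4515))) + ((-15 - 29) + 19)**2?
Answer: -10196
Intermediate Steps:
(-21609 + (6273 - 1*(-4515))) + ((-15 - 29) + 19)**2 = (-21609 + (6273 + 4515)) + (-44 + 19)**2 = (-21609 + 10788) + (-25)**2 = -10821 + 625 = -10196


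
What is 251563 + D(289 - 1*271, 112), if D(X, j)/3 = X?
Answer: 251617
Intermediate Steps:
D(X, j) = 3*X
251563 + D(289 - 1*271, 112) = 251563 + 3*(289 - 1*271) = 251563 + 3*(289 - 271) = 251563 + 3*18 = 251563 + 54 = 251617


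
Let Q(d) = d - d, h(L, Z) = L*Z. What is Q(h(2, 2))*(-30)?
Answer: 0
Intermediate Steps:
Q(d) = 0
Q(h(2, 2))*(-30) = 0*(-30) = 0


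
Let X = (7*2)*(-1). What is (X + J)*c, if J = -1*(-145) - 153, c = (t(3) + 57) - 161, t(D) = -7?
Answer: 2442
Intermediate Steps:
X = -14 (X = 14*(-1) = -14)
c = -111 (c = (-7 + 57) - 161 = 50 - 161 = -111)
J = -8 (J = 145 - 153 = -8)
(X + J)*c = (-14 - 8)*(-111) = -22*(-111) = 2442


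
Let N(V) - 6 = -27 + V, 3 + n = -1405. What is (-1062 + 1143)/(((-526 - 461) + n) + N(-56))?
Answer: -27/824 ≈ -0.032767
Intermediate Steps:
n = -1408 (n = -3 - 1405 = -1408)
N(V) = -21 + V (N(V) = 6 + (-27 + V) = -21 + V)
(-1062 + 1143)/(((-526 - 461) + n) + N(-56)) = (-1062 + 1143)/(((-526 - 461) - 1408) + (-21 - 56)) = 81/((-987 - 1408) - 77) = 81/(-2395 - 77) = 81/(-2472) = 81*(-1/2472) = -27/824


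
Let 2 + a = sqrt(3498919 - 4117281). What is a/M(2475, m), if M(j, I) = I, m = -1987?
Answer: 2/1987 - I*sqrt(618362)/1987 ≈ 0.0010065 - 0.39575*I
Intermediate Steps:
a = -2 + I*sqrt(618362) (a = -2 + sqrt(3498919 - 4117281) = -2 + sqrt(-618362) = -2 + I*sqrt(618362) ≈ -2.0 + 786.36*I)
a/M(2475, m) = (-2 + I*sqrt(618362))/(-1987) = (-2 + I*sqrt(618362))*(-1/1987) = 2/1987 - I*sqrt(618362)/1987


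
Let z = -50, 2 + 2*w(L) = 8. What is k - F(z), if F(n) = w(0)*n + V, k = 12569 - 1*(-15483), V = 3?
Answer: 28199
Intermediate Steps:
k = 28052 (k = 12569 + 15483 = 28052)
w(L) = 3 (w(L) = -1 + (½)*8 = -1 + 4 = 3)
F(n) = 3 + 3*n (F(n) = 3*n + 3 = 3 + 3*n)
k - F(z) = 28052 - (3 + 3*(-50)) = 28052 - (3 - 150) = 28052 - 1*(-147) = 28052 + 147 = 28199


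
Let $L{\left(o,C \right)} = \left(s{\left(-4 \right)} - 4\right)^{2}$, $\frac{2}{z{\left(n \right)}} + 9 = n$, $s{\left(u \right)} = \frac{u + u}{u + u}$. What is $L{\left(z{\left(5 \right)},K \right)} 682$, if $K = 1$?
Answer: $6138$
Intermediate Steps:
$s{\left(u \right)} = 1$ ($s{\left(u \right)} = \frac{2 u}{2 u} = 2 u \frac{1}{2 u} = 1$)
$z{\left(n \right)} = \frac{2}{-9 + n}$
$L{\left(o,C \right)} = 9$ ($L{\left(o,C \right)} = \left(1 - 4\right)^{2} = \left(-3\right)^{2} = 9$)
$L{\left(z{\left(5 \right)},K \right)} 682 = 9 \cdot 682 = 6138$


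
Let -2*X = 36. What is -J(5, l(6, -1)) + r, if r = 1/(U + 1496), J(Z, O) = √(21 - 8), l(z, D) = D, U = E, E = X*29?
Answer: 1/974 - √13 ≈ -3.6045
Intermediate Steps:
X = -18 (X = -½*36 = -18)
E = -522 (E = -18*29 = -522)
U = -522
J(Z, O) = √13
r = 1/974 (r = 1/(-522 + 1496) = 1/974 ≈ 0.0010267)
-J(5, l(6, -1)) + r = -√13 + 1/974 = 1/974 - √13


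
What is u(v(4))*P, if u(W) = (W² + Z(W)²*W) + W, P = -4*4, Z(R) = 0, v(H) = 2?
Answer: -96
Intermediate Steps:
P = -16
u(W) = W + W² (u(W) = (W² + 0²*W) + W = (W² + 0*W) + W = (W² + 0) + W = W² + W = W + W²)
u(v(4))*P = (2*(1 + 2))*(-16) = (2*3)*(-16) = 6*(-16) = -96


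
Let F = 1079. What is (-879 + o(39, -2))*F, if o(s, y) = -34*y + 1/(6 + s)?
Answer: -39377026/45 ≈ -8.7505e+5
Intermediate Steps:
o(s, y) = 1/(6 + s) - 34*y
(-879 + o(39, -2))*F = (-879 + (1 - 204*(-2) - 34*39*(-2))/(6 + 39))*1079 = (-879 + (1 + 408 + 2652)/45)*1079 = (-879 + (1/45)*3061)*1079 = (-879 + 3061/45)*1079 = -36494/45*1079 = -39377026/45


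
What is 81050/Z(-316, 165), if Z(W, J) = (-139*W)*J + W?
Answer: 40525/3623572 ≈ 0.011184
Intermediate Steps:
Z(W, J) = W - 139*J*W (Z(W, J) = -139*J*W + W = W - 139*J*W)
81050/Z(-316, 165) = 81050/((-316*(1 - 139*165))) = 81050/((-316*(1 - 22935))) = 81050/((-316*(-22934))) = 81050/7247144 = 81050*(1/7247144) = 40525/3623572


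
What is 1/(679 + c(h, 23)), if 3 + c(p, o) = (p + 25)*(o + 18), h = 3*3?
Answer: 1/2070 ≈ 0.00048309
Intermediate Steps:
h = 9
c(p, o) = -3 + (18 + o)*(25 + p) (c(p, o) = -3 + (p + 25)*(o + 18) = -3 + (25 + p)*(18 + o) = -3 + (18 + o)*(25 + p))
1/(679 + c(h, 23)) = 1/(679 + (447 + 18*9 + 25*23 + 23*9)) = 1/(679 + (447 + 162 + 575 + 207)) = 1/(679 + 1391) = 1/2070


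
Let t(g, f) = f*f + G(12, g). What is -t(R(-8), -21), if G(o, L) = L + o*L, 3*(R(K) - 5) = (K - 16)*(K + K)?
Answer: -2170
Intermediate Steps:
R(K) = 5 + 2*K*(-16 + K)/3 (R(K) = 5 + ((K - 16)*(K + K))/3 = 5 + ((-16 + K)*(2*K))/3 = 5 + (2*K*(-16 + K))/3 = 5 + 2*K*(-16 + K)/3)
G(o, L) = L + L*o
t(g, f) = f**2 + 13*g (t(g, f) = f*f + g*(1 + 12) = f**2 + g*13 = f**2 + 13*g)
-t(R(-8), -21) = -((-21)**2 + 13*(5 - 32/3*(-8) + (2/3)*(-8)**2)) = -(441 + 13*(5 + 256/3 + (2/3)*64)) = -(441 + 13*(5 + 256/3 + 128/3)) = -(441 + 13*133) = -(441 + 1729) = -1*2170 = -2170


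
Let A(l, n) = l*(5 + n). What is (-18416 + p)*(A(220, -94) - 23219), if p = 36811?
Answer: -787287605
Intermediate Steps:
(-18416 + p)*(A(220, -94) - 23219) = (-18416 + 36811)*(220*(5 - 94) - 23219) = 18395*(220*(-89) - 23219) = 18395*(-19580 - 23219) = 18395*(-42799) = -787287605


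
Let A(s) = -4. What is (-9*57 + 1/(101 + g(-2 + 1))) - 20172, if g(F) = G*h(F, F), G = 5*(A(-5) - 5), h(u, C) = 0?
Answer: -2089184/101 ≈ -20685.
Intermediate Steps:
G = -45 (G = 5*(-4 - 5) = 5*(-9) = -45)
g(F) = 0 (g(F) = -45*0 = 0)
(-9*57 + 1/(101 + g(-2 + 1))) - 20172 = (-9*57 + 1/(101 + 0)) - 20172 = (-513 + 1/101) - 20172 = -51812/101 - 20172 = -2089184/101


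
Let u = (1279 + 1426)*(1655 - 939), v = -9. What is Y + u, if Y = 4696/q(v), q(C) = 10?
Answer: 9686248/5 ≈ 1.9373e+6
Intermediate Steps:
u = 1936780 (u = 2705*716 = 1936780)
Y = 2348/5 (Y = 4696/10 = 4696*(⅒) = 2348/5 ≈ 469.60)
Y + u = 2348/5 + 1936780 = 9686248/5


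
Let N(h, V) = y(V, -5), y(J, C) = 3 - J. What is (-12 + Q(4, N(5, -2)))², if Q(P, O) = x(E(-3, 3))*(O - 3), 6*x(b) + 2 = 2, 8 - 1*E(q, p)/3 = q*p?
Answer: 144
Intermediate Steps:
E(q, p) = 24 - 3*p*q (E(q, p) = 24 - 3*q*p = 24 - 3*p*q)
N(h, V) = 3 - V
x(b) = 0 (x(b) = -⅓ + (⅙)*2 = -⅓ + ⅓ = 0)
Q(P, O) = 0 (Q(P, O) = 0*(O - 3) = 0*(-3 + O) = 0)
(-12 + Q(4, N(5, -2)))² = (-12 + 0)² = (-12)² = 144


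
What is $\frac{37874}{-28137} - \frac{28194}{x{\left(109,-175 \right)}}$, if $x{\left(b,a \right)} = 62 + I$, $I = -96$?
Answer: $\frac{396003431}{478329} \approx 827.89$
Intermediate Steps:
$x{\left(b,a \right)} = -34$ ($x{\left(b,a \right)} = 62 - 96 = -34$)
$\frac{37874}{-28137} - \frac{28194}{x{\left(109,-175 \right)}} = \frac{37874}{-28137} - \frac{28194}{-34} = 37874 \left(- \frac{1}{28137}\right) - - \frac{14097}{17} = - \frac{37874}{28137} + \frac{14097}{17} = \frac{396003431}{478329}$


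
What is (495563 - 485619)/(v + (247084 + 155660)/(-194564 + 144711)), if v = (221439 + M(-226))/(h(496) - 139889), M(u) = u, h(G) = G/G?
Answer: -69347829798016/67367184361 ≈ -1029.4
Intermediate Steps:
h(G) = 1
v = -221213/139888 (v = (221439 - 226)/(1 - 139889) = 221213/(-139888) = 221213*(-1/139888) = -221213/139888 ≈ -1.5814)
(495563 - 485619)/(v + (247084 + 155660)/(-194564 + 144711)) = (495563 - 485619)/(-221213/139888 + (247084 + 155660)/(-194564 + 144711)) = 9944/(-221213/139888 + 402744/(-49853)) = 9944/(-221213/139888 + 402744*(-1/49853)) = 9944/(-221213/139888 - 402744/49853) = 9944/(-67367184361/6973836464) = 9944*(-6973836464/67367184361) = -69347829798016/67367184361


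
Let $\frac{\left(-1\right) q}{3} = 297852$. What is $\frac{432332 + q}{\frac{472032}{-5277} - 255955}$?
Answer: $\frac{811293016}{450382189} \approx 1.8013$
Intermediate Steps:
$q = -893556$ ($q = \left(-3\right) 297852 = -893556$)
$\frac{432332 + q}{\frac{472032}{-5277} - 255955} = \frac{432332 - 893556}{\frac{472032}{-5277} - 255955} = - \frac{461224}{472032 \left(- \frac{1}{5277}\right) - 255955} = - \frac{461224}{- \frac{157344}{1759} - 255955} = - \frac{461224}{- \frac{450382189}{1759}} = \left(-461224\right) \left(- \frac{1759}{450382189}\right) = \frac{811293016}{450382189}$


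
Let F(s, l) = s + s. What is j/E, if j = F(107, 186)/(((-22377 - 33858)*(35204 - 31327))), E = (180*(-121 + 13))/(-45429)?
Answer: -1620301/706394827800 ≈ -2.2938e-6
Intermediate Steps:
F(s, l) = 2*s
E = 6480/15143 (E = (180*(-108))*(-1/45429) = -19440*(-1/45429) = 6480/15143 ≈ 0.42792)
j = -214/218023095 (j = (2*107)/(((-22377 - 33858)*(35204 - 31327))) = 214/((-56235*3877)) = 214/(-218023095) = 214*(-1/218023095) = -214/218023095 ≈ -9.8155e-7)
j/E = -214/(218023095*6480/15143) = -214/218023095*15143/6480 = -1620301/706394827800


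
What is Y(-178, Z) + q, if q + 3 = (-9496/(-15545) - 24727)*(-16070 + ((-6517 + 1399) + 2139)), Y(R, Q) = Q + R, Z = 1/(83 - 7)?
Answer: 556463948696081/1181420 ≈ 4.7101e+8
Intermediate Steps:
Z = 1/76 ≈ 0.013158
q = 7321896828596/15545 (q = -3 + (-9496/(-15545) - 24727)*(-16070 + ((-6517 + 1399) + 2139)) = -3 + (-9496*(-1/15545) - 24727)*(-16070 + (-5118 + 2139)) = -3 + (9496/15545 - 24727)*(-16070 - 2979) = -3 - 384371719/15545*(-19049) = -3 + 7321896875231/15545 = 7321896828596/15545 ≈ 4.7101e+8)
Y(-178, Z) + q = (1/76 - 178) + 7321896828596/15545 = -13527/76 + 7321896828596/15545 = 556463948696081/1181420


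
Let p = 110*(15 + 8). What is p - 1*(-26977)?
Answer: 29507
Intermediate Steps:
p = 2530 (p = 110*23 = 2530)
p - 1*(-26977) = 2530 - 1*(-26977) = 2530 + 26977 = 29507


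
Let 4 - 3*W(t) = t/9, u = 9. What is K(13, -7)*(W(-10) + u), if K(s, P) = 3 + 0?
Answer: 289/9 ≈ 32.111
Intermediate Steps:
K(s, P) = 3
W(t) = 4/3 - t/27 (W(t) = 4/3 - t/(3*9) = 4/3 - t/27)
K(13, -7)*(W(-10) + u) = 3*((4/3 - 1/27*(-10)) + 9) = 3*((4/3 + 10/27) + 9) = 3*(46/27 + 9) = 3*(289/27) = 289/9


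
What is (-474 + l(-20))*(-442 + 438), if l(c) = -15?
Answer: 1956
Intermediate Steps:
(-474 + l(-20))*(-442 + 438) = (-474 - 15)*(-442 + 438) = -489*(-4) = 1956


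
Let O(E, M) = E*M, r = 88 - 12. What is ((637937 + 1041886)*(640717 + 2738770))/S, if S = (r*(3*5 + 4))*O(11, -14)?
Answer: -5676939990801/222376 ≈ -2.5529e+7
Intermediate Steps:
r = 76
S = -222376 (S = (76*(3*5 + 4))*(11*(-14)) = (76*(15 + 4))*(-154) = (76*19)*(-154) = 1444*(-154) = -222376)
((637937 + 1041886)*(640717 + 2738770))/S = ((637937 + 1041886)*(640717 + 2738770))/(-222376) = (1679823*3379487)*(-1/222376) = 5676939990801*(-1/222376) = -5676939990801/222376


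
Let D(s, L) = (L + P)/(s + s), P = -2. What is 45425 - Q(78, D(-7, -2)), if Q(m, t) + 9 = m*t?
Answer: 317882/7 ≈ 45412.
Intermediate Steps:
D(s, L) = (-2 + L)/(2*s) (D(s, L) = (L - 2)/(s + s) = (-2 + L)/((2*s)) = (-2 + L)*(1/(2*s)) = (-2 + L)/(2*s))
Q(m, t) = -9 + m*t
45425 - Q(78, D(-7, -2)) = 45425 - (-9 + 78*((½)*(-2 - 2)/(-7))) = 45425 - (-9 + 78*((½)*(-⅐)*(-4))) = 45425 - (-9 + 78*(2/7)) = 45425 - (-9 + 156/7) = 45425 - 1*93/7 = 45425 - 93/7 = 317882/7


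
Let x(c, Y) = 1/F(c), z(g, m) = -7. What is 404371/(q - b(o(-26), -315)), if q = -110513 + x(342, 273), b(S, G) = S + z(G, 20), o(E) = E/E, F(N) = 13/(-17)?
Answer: -5256823/1436608 ≈ -3.6592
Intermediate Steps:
F(N) = -13/17 (F(N) = 13*(-1/17) = -13/17)
o(E) = 1
x(c, Y) = -17/13 (x(c, Y) = 1/(-13/17) = -17/13)
b(S, G) = -7 + S (b(S, G) = S - 7 = -7 + S)
q = -1436686/13 (q = -110513 - 17/13 = -1436686/13 ≈ -1.1051e+5)
404371/(q - b(o(-26), -315)) = 404371/(-1436686/13 - (-7 + 1)) = 404371/(-1436686/13 - 1*(-6)) = 404371/(-1436686/13 + 6) = 404371/(-1436608/13) = 404371*(-13/1436608) = -5256823/1436608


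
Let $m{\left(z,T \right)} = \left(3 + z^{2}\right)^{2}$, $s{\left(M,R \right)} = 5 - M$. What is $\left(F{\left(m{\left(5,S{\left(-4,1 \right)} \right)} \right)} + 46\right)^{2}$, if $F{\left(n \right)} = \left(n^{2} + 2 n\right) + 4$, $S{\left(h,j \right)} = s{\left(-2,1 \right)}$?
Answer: $379793643076$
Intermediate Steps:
$S{\left(h,j \right)} = 7$ ($S{\left(h,j \right)} = 5 - -2 = 5 + 2 = 7$)
$F{\left(n \right)} = 4 + n^{2} + 2 n$
$\left(F{\left(m{\left(5,S{\left(-4,1 \right)} \right)} \right)} + 46\right)^{2} = \left(\left(4 + \left(\left(3 + 5^{2}\right)^{2}\right)^{2} + 2 \left(3 + 5^{2}\right)^{2}\right) + 46\right)^{2} = \left(\left(4 + \left(\left(3 + 25\right)^{2}\right)^{2} + 2 \left(3 + 25\right)^{2}\right) + 46\right)^{2} = \left(\left(4 + \left(28^{2}\right)^{2} + 2 \cdot 28^{2}\right) + 46\right)^{2} = \left(\left(4 + 784^{2} + 2 \cdot 784\right) + 46\right)^{2} = \left(\left(4 + 614656 + 1568\right) + 46\right)^{2} = \left(616228 + 46\right)^{2} = 616274^{2} = 379793643076$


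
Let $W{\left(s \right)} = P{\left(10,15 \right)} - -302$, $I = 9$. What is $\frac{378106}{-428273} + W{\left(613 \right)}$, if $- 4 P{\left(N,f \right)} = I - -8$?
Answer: $\frac{508560719}{1713092} \approx 296.87$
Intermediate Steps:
$P{\left(N,f \right)} = - \frac{17}{4}$ ($P{\left(N,f \right)} = - \frac{9 - -8}{4} = - \frac{9 + 8}{4} = \left(- \frac{1}{4}\right) 17 = - \frac{17}{4}$)
$W{\left(s \right)} = \frac{1191}{4}$ ($W{\left(s \right)} = - \frac{17}{4} - -302 = - \frac{17}{4} + 302 = \frac{1191}{4}$)
$\frac{378106}{-428273} + W{\left(613 \right)} = \frac{378106}{-428273} + \frac{1191}{4} = 378106 \left(- \frac{1}{428273}\right) + \frac{1191}{4} = - \frac{378106}{428273} + \frac{1191}{4} = \frac{508560719}{1713092}$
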